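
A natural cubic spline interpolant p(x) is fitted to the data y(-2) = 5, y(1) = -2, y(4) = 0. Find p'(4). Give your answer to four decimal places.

1.4167

Write σ_i for p''(x_i). With h_i = 3, 3 and divided differences Δ_i = -7/3, 2/3, the continuity of p' gives the tridiagonal system
  3·σ_0 + 12·σ_1 + 3·σ_2 = 6(Δ_1 - Δ_0) = 18
Natural end conditions: σ_0 = σ_2 = 0.
Forward elimination and back-substitution give σ_0 = 0, σ_1 = 3/2, σ_2 = 0.
On [1, 4], p'(x) = b_1 + 2c_1·(x - 1) + 3d_1·(x - 1)² with b_1 = Δ_1 - h_1(2σ_1 + σ_2)/6 = -5/6, c_1 = σ_1/2 = 3/4, d_1 = (σ_2 - σ_1)/(6h_1) = -1/12. So p'(4) = 17/12.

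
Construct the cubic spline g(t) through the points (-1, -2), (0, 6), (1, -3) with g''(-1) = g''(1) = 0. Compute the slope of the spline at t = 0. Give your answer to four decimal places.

-0.5000

With m_i denoting the second derivative at x_i, h_i = 1, 1, and Δ_i = (y_(i+1) − y_i)/h_i = 8, -9:
  1·m_0 + 4·m_1 + 1·m_2 = 6(Δ_1 - Δ_0) = -102
Natural end conditions: m_0 = m_2 = 0.
Solving the tridiagonal system: m_0 = 0, m_1 = -51/2, m_2 = 0.
On [0, 1], g'(t) = b_1 + 2c_1·t + 3d_1·t² with b_1 = Δ_1 - h_1(2m_1 + m_2)/6 = -1/2, c_1 = m_1/2 = -51/4, d_1 = (m_2 - m_1)/(6h_1) = 17/4. So g'(0) = -1/2.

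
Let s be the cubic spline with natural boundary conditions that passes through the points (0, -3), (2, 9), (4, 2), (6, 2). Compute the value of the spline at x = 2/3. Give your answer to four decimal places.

2.6395

Let m_i = s''(x_i). Step sizes h_i = 2, 2, 2; slopes of the chords Δ_i = (y_(i+1) - y_i)/h_i = 6, -7/2, 0.
  2·m_0 + 8·m_1 + 2·m_2 = 6(Δ_1 - Δ_0) = -57
  2·m_1 + 8·m_2 + 2·m_3 = 6(Δ_2 - Δ_1) = 21
Natural end conditions: m_0 = m_3 = 0.
Hence m_0 = 0, m_1 = -83/10, m_2 = 47/10, m_3 = 0.
On [0, 2], s(x) = -3 + 263/30·x + 0·x² - 83/120·x³.
With x = 2/3: s(2/3) = 1069/405.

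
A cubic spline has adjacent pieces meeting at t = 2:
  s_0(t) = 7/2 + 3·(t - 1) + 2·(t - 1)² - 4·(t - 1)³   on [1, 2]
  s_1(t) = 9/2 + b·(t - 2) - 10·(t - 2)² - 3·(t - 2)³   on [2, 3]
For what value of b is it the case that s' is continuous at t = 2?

-5

s_0'(t) = 3 + 4·(t - 1) - 12·(t - 1)², so s_0'(2) = -5. On the right, s_1'(2) = b, so b = -5.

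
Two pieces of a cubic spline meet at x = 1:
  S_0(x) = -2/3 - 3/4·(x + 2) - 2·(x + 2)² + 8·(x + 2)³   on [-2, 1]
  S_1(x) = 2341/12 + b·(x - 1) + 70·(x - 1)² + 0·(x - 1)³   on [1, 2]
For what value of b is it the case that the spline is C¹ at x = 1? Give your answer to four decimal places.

203.2500

S_0'(x) = -3/4 - 4·(x + 2) + 24·(x + 2)², so S_0'(1) = 813/4. On the right, S_1'(1) = b, so b = 813/4.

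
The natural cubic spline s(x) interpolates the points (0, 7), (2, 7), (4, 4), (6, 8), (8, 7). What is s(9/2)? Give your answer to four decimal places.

Let σ_i = s''(x_i). Step sizes h_i = 2, 2, 2, 2; slopes of the chords Δ_i = (y_(i+1) - y_i)/h_i = 0, -3/2, 2, -1/2.
  2·σ_0 + 8·σ_1 + 2·σ_2 = 6(Δ_1 - Δ_0) = -9
  2·σ_1 + 8·σ_2 + 2·σ_3 = 6(Δ_2 - Δ_1) = 21
  2·σ_2 + 8·σ_3 + 2·σ_4 = 6(Δ_3 - Δ_2) = -15
Natural end conditions: σ_0 = σ_4 = 0.
Solving the tridiagonal system: σ_0 = 0, σ_1 = -117/56, σ_2 = 27/7, σ_3 = -159/56, σ_4 = 0.
On [4, 6], s(x) = 4 + 3/8·(x - 4) + 27/14·(x - 4)² - 125/224·(x - 4)³.
With (x - 4) = 1/2: s(9/2) = 8243/1792.

4.5999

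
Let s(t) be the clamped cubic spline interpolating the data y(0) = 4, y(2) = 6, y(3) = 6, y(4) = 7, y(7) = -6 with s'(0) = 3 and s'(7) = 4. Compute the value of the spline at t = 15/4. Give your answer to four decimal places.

7.1054

Put M_i = s'' at the i-th knot. Here h = (2, 1, 1, 3) and Δ = (1, 0, 1, -13/3), so the interior equations h_(i-1)·M_(i-1) + 2(h_(i-1)+h_i)·M_i + h_i·M_(i+1) = 6(Δ_i − Δ_(i-1)) read
  2·M_0 + 6·M_1 + 1·M_2 = 6(Δ_1 - Δ_0) = -6
  1·M_1 + 4·M_2 + 1·M_3 = 6(Δ_2 - Δ_1) = 6
  1·M_2 + 8·M_3 + 3·M_4 = 6(Δ_3 - Δ_2) = -32
Clamped end conditions give two more equations: 2h_0·M_0 + h_0·M_1 = 6(Δ_0 - s'(0)) = -12 and h_3·M_3 + 2h_3·M_4 = 6(s'(7) - Δ_3) = 50.
Solving the tridiagonal system: M_0 = -205/79, M_1 = -64/79, M_2 = 320/79, M_3 = -742/79, M_4 = 3088/237.
On [3, 4], s(t) = 6 + 96/79·(t - 3) + 160/79·(t - 3)² - 177/79·(t - 3)³.
With (t - 3) = 3/4: s(15/4) = 35925/5056.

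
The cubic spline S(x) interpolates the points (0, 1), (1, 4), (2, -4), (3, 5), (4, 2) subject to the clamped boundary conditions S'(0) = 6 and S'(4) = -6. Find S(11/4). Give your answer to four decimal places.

2.8027

Put M_i = S'' at the i-th knot. Here h = (1, 1, 1, 1) and Δ = (3, -8, 9, -3), so the interior equations h_(i-1)·M_(i-1) + 2(h_(i-1)+h_i)·M_i + h_i·M_(i+1) = 6(Δ_i − Δ_(i-1)) read
  1·M_0 + 4·M_1 + 1·M_2 = 6(Δ_1 - Δ_0) = -66
  1·M_1 + 4·M_2 + 1·M_3 = 6(Δ_2 - Δ_1) = 102
  1·M_2 + 4·M_3 + 1·M_4 = 6(Δ_3 - Δ_2) = -72
Clamped end conditions give two more equations: 2h_0·M_0 + h_0·M_1 = 6(Δ_0 - S'(0)) = -18 and h_3·M_3 + 2h_3·M_4 = 6(S'(4) - Δ_3) = -18.
Solving: M_0 = 135/28, M_1 = -387/14, M_2 = 159/4, M_3 = -411/14, M_4 = 159/28.
On [2, 3], S(x) = -4 + 9/14·(x - 2) + 159/8·(x - 2)² - 645/56·(x - 2)³.
With (x - 2) = 3/4: S(11/4) = 1435/512.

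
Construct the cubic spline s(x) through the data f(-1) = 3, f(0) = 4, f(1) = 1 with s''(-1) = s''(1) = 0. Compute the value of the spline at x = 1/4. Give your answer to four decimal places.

3.5781

Put m_i = s'' at the i-th knot. Here h = (1, 1) and Δ = (1, -3), so the interior equations h_(i-1)·m_(i-1) + 2(h_(i-1)+h_i)·m_i + h_i·m_(i+1) = 6(Δ_i − Δ_(i-1)) read
  1·m_0 + 4·m_1 + 1·m_2 = 6(Δ_1 - Δ_0) = -24
Natural end conditions: m_0 = m_2 = 0.
Forward elimination and back-substitution give m_0 = 0, m_1 = -6, m_2 = 0.
On [0, 1], s(x) = 4 - 1·x - 3·x² + 1·x³.
With x = 1/4: s(1/4) = 229/64.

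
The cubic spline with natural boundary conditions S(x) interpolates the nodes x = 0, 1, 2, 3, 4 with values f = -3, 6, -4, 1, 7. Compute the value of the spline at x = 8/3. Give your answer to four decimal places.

Write M_i for S''(x_i). With h_i = 1, 1, 1, 1 and divided differences Δ_i = 9, -10, 5, 6, the continuity of S' gives the tridiagonal system
  1·M_0 + 4·M_1 + 1·M_2 = 6(Δ_1 - Δ_0) = -114
  1·M_1 + 4·M_2 + 1·M_3 = 6(Δ_2 - Δ_1) = 90
  1·M_2 + 4·M_3 + 1·M_4 = 6(Δ_3 - Δ_2) = 6
Natural end conditions: M_0 = M_4 = 0.
Solving: M_0 = 0, M_1 = -258/7, M_2 = 234/7, M_3 = -48/7, M_4 = 0.
On [2, 3], S(x) = -4 - 5·(x - 2) + 117/7·(x - 2)² - 47/7·(x - 2)³.
With (x - 2) = 2/3: S(8/3) = -358/189.

-1.8942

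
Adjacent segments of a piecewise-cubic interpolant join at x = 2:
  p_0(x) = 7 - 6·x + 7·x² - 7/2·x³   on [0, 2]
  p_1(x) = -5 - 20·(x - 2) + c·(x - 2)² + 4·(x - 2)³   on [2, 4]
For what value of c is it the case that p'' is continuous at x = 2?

p_0''(x) = 14 - 21·x, so p_0''(2) = -28. On the right, p_1''(2) = 2c, so c = -14.

-14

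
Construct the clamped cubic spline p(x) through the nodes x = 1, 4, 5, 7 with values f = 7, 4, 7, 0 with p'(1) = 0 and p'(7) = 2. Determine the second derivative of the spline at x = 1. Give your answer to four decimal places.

With m_i denoting the second derivative at x_i, h_i = 3, 1, 2, and Δ_i = (y_(i+1) − y_i)/h_i = -1, 3, -7/2:
  3·m_0 + 8·m_1 + 1·m_2 = 6(Δ_1 - Δ_0) = 24
  1·m_1 + 6·m_2 + 2·m_3 = 6(Δ_2 - Δ_1) = -39
Clamped end conditions give two more equations: 2h_0·m_0 + h_0·m_1 = 6(Δ_0 - p'(1)) = -6 and h_2·m_2 + 2h_2·m_3 = 6(p'(7) - Δ_2) = 33.
Solving: m_0 = -169/42, m_1 = 127/21, m_2 = -517/42, m_3 = 605/42.

-4.0238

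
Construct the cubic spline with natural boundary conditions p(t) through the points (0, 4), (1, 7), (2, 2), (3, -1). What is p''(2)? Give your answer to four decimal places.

6.4000

With σ_i denoting the second derivative at x_i, h_i = 1, 1, 1, and Δ_i = (y_(i+1) − y_i)/h_i = 3, -5, -3:
  1·σ_0 + 4·σ_1 + 1·σ_2 = 6(Δ_1 - Δ_0) = -48
  1·σ_1 + 4·σ_2 + 1·σ_3 = 6(Δ_2 - Δ_1) = 12
Natural end conditions: σ_0 = σ_3 = 0.
Solving: σ_0 = 0, σ_1 = -68/5, σ_2 = 32/5, σ_3 = 0.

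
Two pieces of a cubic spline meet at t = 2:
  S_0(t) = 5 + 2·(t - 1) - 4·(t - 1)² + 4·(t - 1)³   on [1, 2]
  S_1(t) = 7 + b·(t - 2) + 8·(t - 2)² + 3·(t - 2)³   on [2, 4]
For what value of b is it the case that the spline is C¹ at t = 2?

S_0'(t) = 2 - 8·(t - 1) + 12·(t - 1)², so S_0'(2) = 6. On the right, S_1'(2) = b, so b = 6.

6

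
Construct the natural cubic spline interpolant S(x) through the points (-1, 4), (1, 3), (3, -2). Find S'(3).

Let M_i = S''(x_i). Step sizes h_i = 2, 2; slopes of the chords Δ_i = (y_(i+1) - y_i)/h_i = -1/2, -5/2.
  2·M_0 + 8·M_1 + 2·M_2 = 6(Δ_1 - Δ_0) = -12
Natural end conditions: M_0 = M_2 = 0.
Forward elimination and back-substitution give M_0 = 0, M_1 = -3/2, M_2 = 0.
On [1, 3], S'(x) = b_1 + 2c_1·(x - 1) + 3d_1·(x - 1)² with b_1 = Δ_1 - h_1(2M_1 + M_2)/6 = -3/2, c_1 = M_1/2 = -3/4, d_1 = (M_2 - M_1)/(6h_1) = 1/8. So S'(3) = -3.

-3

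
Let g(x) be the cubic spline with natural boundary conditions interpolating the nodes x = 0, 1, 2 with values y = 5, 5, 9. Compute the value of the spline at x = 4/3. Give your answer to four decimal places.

5.9630

Write σ_i for g''(x_i). With h_i = 1, 1 and divided differences Δ_i = 0, 4, the continuity of g' gives the tridiagonal system
  1·σ_0 + 4·σ_1 + 1·σ_2 = 6(Δ_1 - Δ_0) = 24
Natural end conditions: σ_0 = σ_2 = 0.
Solving the tridiagonal system: σ_0 = 0, σ_1 = 6, σ_2 = 0.
On [1, 2], g(x) = 5 + 2·(x - 1) + 3·(x - 1)² - 1·(x - 1)³.
With (x - 1) = 1/3: g(4/3) = 161/27.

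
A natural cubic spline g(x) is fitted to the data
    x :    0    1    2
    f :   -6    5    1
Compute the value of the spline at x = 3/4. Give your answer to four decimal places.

With m_i denoting the second derivative at x_i, h_i = 1, 1, and Δ_i = (y_(i+1) − y_i)/h_i = 11, -4:
  1·m_0 + 4·m_1 + 1·m_2 = 6(Δ_1 - Δ_0) = -90
Natural end conditions: m_0 = m_2 = 0.
Forward elimination and back-substitution give m_0 = 0, m_1 = -45/2, m_2 = 0.
On [0, 1], g(x) = -6 + 59/4·x + 0·x² - 15/4·x³.
With x = 3/4: g(3/4) = 891/256.

3.4805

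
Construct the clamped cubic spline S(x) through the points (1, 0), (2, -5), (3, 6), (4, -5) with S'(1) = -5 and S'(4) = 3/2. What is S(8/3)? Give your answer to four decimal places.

3.8963

Put M_i = S'' at the i-th knot. Here h = (1, 1, 1) and Δ = (-5, 11, -11), so the interior equations h_(i-1)·M_(i-1) + 2(h_(i-1)+h_i)·M_i + h_i·M_(i+1) = 6(Δ_i − Δ_(i-1)) read
  1·M_0 + 4·M_1 + 1·M_2 = 6(Δ_1 - Δ_0) = 96
  1·M_1 + 4·M_2 + 1·M_3 = 6(Δ_2 - Δ_1) = -132
Clamped end conditions give two more equations: 2h_0·M_0 + h_0·M_1 = 6(Δ_0 - S'(1)) = 0 and h_2·M_2 + 2h_2·M_3 = 6(S'(4) - Δ_2) = 75.
Solving: M_0 = -337/15, M_1 = 674/15, M_2 = -919/15, M_3 = 1022/15.
On [2, 3], S(x) = -5 + 187/30·(x - 2) + 337/15·(x - 2)² - 177/10·(x - 2)³.
With (x - 2) = 2/3: S(8/3) = 526/135.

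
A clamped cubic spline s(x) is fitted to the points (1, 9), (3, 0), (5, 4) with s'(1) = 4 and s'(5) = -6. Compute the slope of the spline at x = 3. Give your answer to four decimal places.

-1.3750

With m_i denoting the second derivative at x_i, h_i = 2, 2, and Δ_i = (y_(i+1) − y_i)/h_i = -9/2, 2:
  2·m_0 + 8·m_1 + 2·m_2 = 6(Δ_1 - Δ_0) = 39
Clamped end conditions give two more equations: 2h_0·m_0 + h_0·m_1 = 6(Δ_0 - s'(1)) = -51 and h_1·m_1 + 2h_1·m_2 = 6(s'(5) - Δ_1) = -48.
Forward elimination and back-substitution give m_0 = -161/8, m_1 = 59/4, m_2 = -155/8.
On [3, 5], s'(x) = b_1 + 2c_1·(x - 3) + 3d_1·(x - 3)² with b_1 = Δ_1 - h_1(2m_1 + m_2)/6 = -11/8, c_1 = m_1/2 = 59/8, d_1 = (m_2 - m_1)/(6h_1) = -91/32. So s'(3) = -11/8.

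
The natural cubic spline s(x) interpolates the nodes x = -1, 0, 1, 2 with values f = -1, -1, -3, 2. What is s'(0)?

Put M_i = s'' at the i-th knot. Here h = (1, 1, 1) and Δ = (0, -2, 5), so the interior equations h_(i-1)·M_(i-1) + 2(h_(i-1)+h_i)·M_i + h_i·M_(i+1) = 6(Δ_i − Δ_(i-1)) read
  1·M_0 + 4·M_1 + 1·M_2 = 6(Δ_1 - Δ_0) = -12
  1·M_1 + 4·M_2 + 1·M_3 = 6(Δ_2 - Δ_1) = 42
Natural end conditions: M_0 = M_3 = 0.
Solving the tridiagonal system: M_0 = 0, M_1 = -6, M_2 = 12, M_3 = 0.
On [0, 1], s'(x) = b_1 + 2c_1·x + 3d_1·x² with b_1 = Δ_1 - h_1(2M_1 + M_2)/6 = -2, c_1 = M_1/2 = -3, d_1 = (M_2 - M_1)/(6h_1) = 3. So s'(0) = -2.

-2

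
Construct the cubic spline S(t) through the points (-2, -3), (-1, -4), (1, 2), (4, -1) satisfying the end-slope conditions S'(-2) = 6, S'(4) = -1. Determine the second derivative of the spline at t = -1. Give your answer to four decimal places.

Let M_i = S''(x_i). Step sizes h_i = 1, 2, 3; slopes of the chords Δ_i = (y_(i+1) - y_i)/h_i = -1, 3, -1.
  1·M_0 + 6·M_1 + 2·M_2 = 6(Δ_1 - Δ_0) = 24
  2·M_1 + 10·M_2 + 3·M_3 = 6(Δ_2 - Δ_1) = -24
Clamped end conditions give two more equations: 2h_0·M_0 + h_0·M_1 = 6(Δ_0 - S'(-2)) = -42 and h_2·M_2 + 2h_2·M_3 = 6(S'(4) - Δ_2) = 0.
Solving: M_0 = -1484/57, M_1 = 574/57, M_2 = -296/57, M_3 = 148/57.

10.0702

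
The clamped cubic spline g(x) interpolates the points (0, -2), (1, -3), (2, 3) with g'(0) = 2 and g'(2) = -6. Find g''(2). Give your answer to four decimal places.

-50.5000

With m_i denoting the second derivative at x_i, h_i = 1, 1, and Δ_i = (y_(i+1) − y_i)/h_i = -1, 6:
  1·m_0 + 4·m_1 + 1·m_2 = 6(Δ_1 - Δ_0) = 42
Clamped end conditions give two more equations: 2h_0·m_0 + h_0·m_1 = 6(Δ_0 - g'(0)) = -18 and h_1·m_1 + 2h_1·m_2 = 6(g'(2) - Δ_1) = -72.
Solving: m_0 = -47/2, m_1 = 29, m_2 = -101/2.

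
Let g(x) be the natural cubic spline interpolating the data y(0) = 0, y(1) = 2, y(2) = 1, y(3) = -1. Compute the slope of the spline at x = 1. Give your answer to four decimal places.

0.5333

Put M_i = g'' at the i-th knot. Here h = (1, 1, 1) and Δ = (2, -1, -2), so the interior equations h_(i-1)·M_(i-1) + 2(h_(i-1)+h_i)·M_i + h_i·M_(i+1) = 6(Δ_i − Δ_(i-1)) read
  1·M_0 + 4·M_1 + 1·M_2 = 6(Δ_1 - Δ_0) = -18
  1·M_1 + 4·M_2 + 1·M_3 = 6(Δ_2 - Δ_1) = -6
Natural end conditions: M_0 = M_3 = 0.
Solving the tridiagonal system: M_0 = 0, M_1 = -22/5, M_2 = -2/5, M_3 = 0.
On [1, 2], g'(x) = b_1 + 2c_1·(x - 1) + 3d_1·(x - 1)² with b_1 = Δ_1 - h_1(2M_1 + M_2)/6 = 8/15, c_1 = M_1/2 = -11/5, d_1 = (M_2 - M_1)/(6h_1) = 2/3. So g'(1) = 8/15.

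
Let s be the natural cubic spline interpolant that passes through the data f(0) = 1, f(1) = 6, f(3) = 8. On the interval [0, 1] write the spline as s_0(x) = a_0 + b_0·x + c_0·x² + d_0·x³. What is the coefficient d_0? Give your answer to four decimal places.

With σ_i denoting the second derivative at x_i, h_i = 1, 2, and Δ_i = (y_(i+1) − y_i)/h_i = 5, 1:
  1·σ_0 + 6·σ_1 + 2·σ_2 = 6(Δ_1 - Δ_0) = -24
Natural end conditions: σ_0 = σ_2 = 0.
Forward elimination and back-substitution give σ_0 = 0, σ_1 = -4, σ_2 = 0.
On [0, 1], with s_0(x) = a_0 + b_0·x + c_0·x² + d_0·x³: c_0 = σ_0/2 = 0, d_0 = (σ_1 - σ_0)/(6h_0) = -2/3, b_0 = Δ_0 - h_0(2σ_0 + σ_1)/6 = 17/3.

-0.6667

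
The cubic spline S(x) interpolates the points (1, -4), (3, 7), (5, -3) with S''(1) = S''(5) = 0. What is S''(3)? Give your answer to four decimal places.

-7.8750

Let M_i = S''(x_i). Step sizes h_i = 2, 2; slopes of the chords Δ_i = (y_(i+1) - y_i)/h_i = 11/2, -5.
  2·M_0 + 8·M_1 + 2·M_2 = 6(Δ_1 - Δ_0) = -63
Natural end conditions: M_0 = M_2 = 0.
Solving: M_0 = 0, M_1 = -63/8, M_2 = 0.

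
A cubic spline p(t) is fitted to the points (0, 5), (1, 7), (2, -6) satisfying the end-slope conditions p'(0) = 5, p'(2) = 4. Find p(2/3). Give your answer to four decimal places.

8.4074

Let M_i = p''(x_i). Step sizes h_i = 1, 1; slopes of the chords Δ_i = (y_(i+1) - y_i)/h_i = 2, -13.
  1·M_0 + 4·M_1 + 1·M_2 = 6(Δ_1 - Δ_0) = -90
Clamped end conditions give two more equations: 2h_0·M_0 + h_0·M_1 = 6(Δ_0 - p'(0)) = -18 and h_1·M_1 + 2h_1·M_2 = 6(p'(2) - Δ_1) = 102.
Hence M_0 = 13, M_1 = -44, M_2 = 73.
On [0, 1], p(t) = 5 + 5·t + 13/2·t² - 19/2·t³.
With t = 2/3: p(2/3) = 227/27.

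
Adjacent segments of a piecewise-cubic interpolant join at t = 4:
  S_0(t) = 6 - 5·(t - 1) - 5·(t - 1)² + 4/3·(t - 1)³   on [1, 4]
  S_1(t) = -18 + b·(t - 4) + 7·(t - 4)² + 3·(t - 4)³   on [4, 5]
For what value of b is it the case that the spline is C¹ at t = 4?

S_0'(t) = -5 - 10·(t - 1) + 4·(t - 1)², so S_0'(4) = 1. On the right, S_1'(4) = b, so b = 1.

1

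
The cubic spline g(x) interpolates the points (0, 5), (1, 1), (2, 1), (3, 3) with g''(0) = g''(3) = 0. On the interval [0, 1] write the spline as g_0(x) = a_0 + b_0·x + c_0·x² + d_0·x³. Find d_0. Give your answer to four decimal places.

Write M_i for g''(x_i). With h_i = 1, 1, 1 and divided differences Δ_i = -4, 0, 2, the continuity of g' gives the tridiagonal system
  1·M_0 + 4·M_1 + 1·M_2 = 6(Δ_1 - Δ_0) = 24
  1·M_1 + 4·M_2 + 1·M_3 = 6(Δ_2 - Δ_1) = 12
Natural end conditions: M_0 = M_3 = 0.
Solving: M_0 = 0, M_1 = 28/5, M_2 = 8/5, M_3 = 0.
On [0, 1], with g_0(x) = a_0 + b_0·x + c_0·x² + d_0·x³: c_0 = M_0/2 = 0, d_0 = (M_1 - M_0)/(6h_0) = 14/15, b_0 = Δ_0 - h_0(2M_0 + M_1)/6 = -74/15.

0.9333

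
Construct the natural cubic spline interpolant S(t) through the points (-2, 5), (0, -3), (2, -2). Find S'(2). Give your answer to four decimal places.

1.6250

Put M_i = S'' at the i-th knot. Here h = (2, 2) and Δ = (-4, 1/2), so the interior equations h_(i-1)·M_(i-1) + 2(h_(i-1)+h_i)·M_i + h_i·M_(i+1) = 6(Δ_i − Δ_(i-1)) read
  2·M_0 + 8·M_1 + 2·M_2 = 6(Δ_1 - Δ_0) = 27
Natural end conditions: M_0 = M_2 = 0.
Solving the tridiagonal system: M_0 = 0, M_1 = 27/8, M_2 = 0.
On [0, 2], S'(t) = b_1 + 2c_1·t + 3d_1·t² with b_1 = Δ_1 - h_1(2M_1 + M_2)/6 = -7/4, c_1 = M_1/2 = 27/16, d_1 = (M_2 - M_1)/(6h_1) = -9/32. So S'(2) = 13/8.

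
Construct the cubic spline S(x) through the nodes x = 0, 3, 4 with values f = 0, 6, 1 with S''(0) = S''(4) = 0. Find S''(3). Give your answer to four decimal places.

-5.2500

Let m_i = S''(x_i). Step sizes h_i = 3, 1; slopes of the chords Δ_i = (y_(i+1) - y_i)/h_i = 2, -5.
  3·m_0 + 8·m_1 + 1·m_2 = 6(Δ_1 - Δ_0) = -42
Natural end conditions: m_0 = m_2 = 0.
Hence m_0 = 0, m_1 = -21/4, m_2 = 0.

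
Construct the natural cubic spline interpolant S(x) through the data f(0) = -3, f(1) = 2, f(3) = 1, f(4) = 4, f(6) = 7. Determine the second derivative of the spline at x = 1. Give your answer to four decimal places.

-7.6613

With σ_i denoting the second derivative at x_i, h_i = 1, 2, 1, 2, and Δ_i = (y_(i+1) − y_i)/h_i = 5, -1/2, 3, 3/2:
  1·σ_0 + 6·σ_1 + 2·σ_2 = 6(Δ_1 - Δ_0) = -33
  2·σ_1 + 6·σ_2 + 1·σ_3 = 6(Δ_2 - Δ_1) = 21
  1·σ_2 + 6·σ_3 + 2·σ_4 = 6(Δ_3 - Δ_2) = -9
Natural end conditions: σ_0 = σ_4 = 0.
Solving: σ_0 = 0, σ_1 = -475/62, σ_2 = 201/31, σ_3 = -80/31, σ_4 = 0.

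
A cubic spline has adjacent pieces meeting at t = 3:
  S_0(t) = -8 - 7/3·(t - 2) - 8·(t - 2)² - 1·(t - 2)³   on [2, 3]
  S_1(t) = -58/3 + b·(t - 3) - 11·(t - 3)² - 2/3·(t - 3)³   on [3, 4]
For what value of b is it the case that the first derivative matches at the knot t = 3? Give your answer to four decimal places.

-21.3333

S_0'(t) = -7/3 - 16·(t - 2) - 3·(t - 2)², so S_0'(3) = -64/3. On the right, S_1'(3) = b, so b = -64/3.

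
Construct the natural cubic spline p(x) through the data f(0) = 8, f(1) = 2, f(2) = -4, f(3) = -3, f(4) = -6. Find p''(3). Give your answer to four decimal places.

-9.4286

Let M_i = p''(x_i). Step sizes h_i = 1, 1, 1, 1; slopes of the chords Δ_i = (y_(i+1) - y_i)/h_i = -6, -6, 1, -3.
  1·M_0 + 4·M_1 + 1·M_2 = 6(Δ_1 - Δ_0) = 0
  1·M_1 + 4·M_2 + 1·M_3 = 6(Δ_2 - Δ_1) = 42
  1·M_2 + 4·M_3 + 1·M_4 = 6(Δ_3 - Δ_2) = -24
Natural end conditions: M_0 = M_4 = 0.
Hence M_0 = 0, M_1 = -24/7, M_2 = 96/7, M_3 = -66/7, M_4 = 0.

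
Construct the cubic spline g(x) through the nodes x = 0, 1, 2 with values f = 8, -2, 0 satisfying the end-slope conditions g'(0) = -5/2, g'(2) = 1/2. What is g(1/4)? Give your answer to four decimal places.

6.3438

Let m_i = g''(x_i). Step sizes h_i = 1, 1; slopes of the chords Δ_i = (y_(i+1) - y_i)/h_i = -10, 2.
  1·m_0 + 4·m_1 + 1·m_2 = 6(Δ_1 - Δ_0) = 72
Clamped end conditions give two more equations: 2h_0·m_0 + h_0·m_1 = 6(Δ_0 - g'(0)) = -45 and h_1·m_1 + 2h_1·m_2 = 6(g'(2) - Δ_1) = -9.
Forward elimination and back-substitution give m_0 = -39, m_1 = 33, m_2 = -21.
On [0, 1], g(x) = 8 - 5/2·x - 39/2·x² + 12·x³.
With x = 1/4: g(1/4) = 203/32.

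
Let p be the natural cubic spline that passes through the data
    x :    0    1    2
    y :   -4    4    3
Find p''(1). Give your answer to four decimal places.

Write M_i for p''(x_i). With h_i = 1, 1 and divided differences Δ_i = 8, -1, the continuity of p' gives the tridiagonal system
  1·M_0 + 4·M_1 + 1·M_2 = 6(Δ_1 - Δ_0) = -54
Natural end conditions: M_0 = M_2 = 0.
Solving: M_0 = 0, M_1 = -27/2, M_2 = 0.

-13.5000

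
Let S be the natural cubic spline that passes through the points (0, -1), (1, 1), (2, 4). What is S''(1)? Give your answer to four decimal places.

Put M_i = S'' at the i-th knot. Here h = (1, 1) and Δ = (2, 3), so the interior equations h_(i-1)·M_(i-1) + 2(h_(i-1)+h_i)·M_i + h_i·M_(i+1) = 6(Δ_i − Δ_(i-1)) read
  1·M_0 + 4·M_1 + 1·M_2 = 6(Δ_1 - Δ_0) = 6
Natural end conditions: M_0 = M_2 = 0.
Solving the tridiagonal system: M_0 = 0, M_1 = 3/2, M_2 = 0.

1.5000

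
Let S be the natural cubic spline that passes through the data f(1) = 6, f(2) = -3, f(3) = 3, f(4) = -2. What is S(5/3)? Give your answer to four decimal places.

Put σ_i = S'' at the i-th knot. Here h = (1, 1, 1) and Δ = (-9, 6, -5), so the interior equations h_(i-1)·σ_(i-1) + 2(h_(i-1)+h_i)·σ_i + h_i·σ_(i+1) = 6(Δ_i − Δ_(i-1)) read
  1·σ_0 + 4·σ_1 + 1·σ_2 = 6(Δ_1 - Δ_0) = 90
  1·σ_1 + 4·σ_2 + 1·σ_3 = 6(Δ_2 - Δ_1) = -66
Natural end conditions: σ_0 = σ_3 = 0.
Forward elimination and back-substitution give σ_0 = 0, σ_1 = 142/5, σ_2 = -118/5, σ_3 = 0.
On [1, 2], S(t) = 6 - 206/15·(t - 1) + 0·(t - 1)² + 71/15·(t - 1)³.
With (t - 1) = 2/3: S(5/3) = -142/81.

-1.7531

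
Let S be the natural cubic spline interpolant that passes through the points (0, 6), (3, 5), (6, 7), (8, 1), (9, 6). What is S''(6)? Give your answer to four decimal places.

-4.6019

With σ_i denoting the second derivative at x_i, h_i = 3, 3, 2, 1, and Δ_i = (y_(i+1) − y_i)/h_i = -1/3, 2/3, -3, 5:
  3·σ_0 + 12·σ_1 + 3·σ_2 = 6(Δ_1 - Δ_0) = 6
  3·σ_1 + 10·σ_2 + 2·σ_3 = 6(Δ_2 - Δ_1) = -22
  2·σ_2 + 6·σ_3 + 1·σ_4 = 6(Δ_3 - Δ_2) = 48
Natural end conditions: σ_0 = σ_4 = 0.
Solving: σ_0 = 0, σ_1 = 170/103, σ_2 = -474/103, σ_3 = 982/103, σ_4 = 0.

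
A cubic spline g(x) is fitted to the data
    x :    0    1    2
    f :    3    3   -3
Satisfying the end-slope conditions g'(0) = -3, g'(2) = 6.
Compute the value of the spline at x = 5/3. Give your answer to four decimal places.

-2.7222

With M_i denoting the second derivative at x_i, h_i = 1, 1, and Δ_i = (y_(i+1) − y_i)/h_i = 0, -6:
  1·M_0 + 4·M_1 + 1·M_2 = 6(Δ_1 - Δ_0) = -36
Clamped end conditions give two more equations: 2h_0·M_0 + h_0·M_1 = 6(Δ_0 - g'(0)) = 18 and h_1·M_1 + 2h_1·M_2 = 6(g'(2) - Δ_1) = 72.
Solving: M_0 = 45/2, M_1 = -27, M_2 = 99/2.
On [1, 2], g(x) = 3 - 21/4·(x - 1) - 27/2·(x - 1)² + 51/4·(x - 1)³.
With (x - 1) = 2/3: g(5/3) = -49/18.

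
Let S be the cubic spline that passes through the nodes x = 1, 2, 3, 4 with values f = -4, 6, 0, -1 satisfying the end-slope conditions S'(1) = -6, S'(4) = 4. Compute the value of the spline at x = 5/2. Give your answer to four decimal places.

Put M_i = S'' at the i-th knot. Here h = (1, 1, 1) and Δ = (10, -6, -1), so the interior equations h_(i-1)·M_(i-1) + 2(h_(i-1)+h_i)·M_i + h_i·M_(i+1) = 6(Δ_i − Δ_(i-1)) read
  1·M_0 + 4·M_1 + 1·M_2 = 6(Δ_1 - Δ_0) = -96
  1·M_1 + 4·M_2 + 1·M_3 = 6(Δ_2 - Δ_1) = 30
Clamped end conditions give two more equations: 2h_0·M_0 + h_0·M_1 = 6(Δ_0 - S'(1)) = 96 and h_2·M_2 + 2h_2·M_3 = 6(S'(4) - Δ_2) = 30.
Solving the tridiagonal system: M_0 = 1066/15, M_1 = -692/15, M_2 = 262/15, M_3 = 94/15.
On [2, 3], S(x) = 6 + 97/15·(x - 2) - 346/15·(x - 2)² + 53/5·(x - 2)³.
With (x - 2) = 1/2: S(5/2) = 115/24.

4.7917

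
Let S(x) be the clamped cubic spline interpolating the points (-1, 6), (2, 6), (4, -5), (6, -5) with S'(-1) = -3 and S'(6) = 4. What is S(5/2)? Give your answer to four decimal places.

Put M_i = S'' at the i-th knot. Here h = (3, 2, 2) and Δ = (0, -11/2, 0), so the interior equations h_(i-1)·M_(i-1) + 2(h_(i-1)+h_i)·M_i + h_i·M_(i+1) = 6(Δ_i − Δ_(i-1)) read
  3·M_0 + 10·M_1 + 2·M_2 = 6(Δ_1 - Δ_0) = -33
  2·M_1 + 8·M_2 + 2·M_3 = 6(Δ_2 - Δ_1) = 33
Clamped end conditions give two more equations: 2h_0·M_0 + h_0·M_1 = 6(Δ_0 - S'(-1)) = 18 and h_2·M_2 + 2h_2·M_3 = 6(S'(6) - Δ_2) = 24.
Solving: M_0 = 223/37, M_1 = -224/37, M_2 = 175/37, M_3 = 269/74.
On [2, 4], S(x) = 6 - 225/74·(x - 2) - 112/37·(x - 2)² + 133/148·(x - 2)³.
With (x - 2) = 1/2: S(5/2) = 4541/1184.

3.8353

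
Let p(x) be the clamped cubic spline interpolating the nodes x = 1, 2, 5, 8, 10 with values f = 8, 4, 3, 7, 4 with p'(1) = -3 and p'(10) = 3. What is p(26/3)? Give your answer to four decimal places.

5.2200

Put M_i = p'' at the i-th knot. Here h = (1, 3, 3, 2) and Δ = (-4, -1/3, 4/3, -3/2), so the interior equations h_(i-1)·M_(i-1) + 2(h_(i-1)+h_i)·M_i + h_i·M_(i+1) = 6(Δ_i − Δ_(i-1)) read
  1·M_0 + 8·M_1 + 3·M_2 = 6(Δ_1 - Δ_0) = 22
  3·M_1 + 12·M_2 + 3·M_3 = 6(Δ_2 - Δ_1) = 10
  3·M_2 + 10·M_3 + 2·M_4 = 6(Δ_3 - Δ_2) = -17
Clamped end conditions give two more equations: 2h_0·M_0 + h_0·M_1 = 6(Δ_0 - p'(1)) = -6 and h_3·M_3 + 2h_3·M_4 = 6(p'(10) - Δ_3) = 27.
Forward elimination and back-substitution give M_0 = -437/98, M_1 = 143/49, M_2 = 305/294, M_3 = -183/49, M_4 = 1689/196.
On [8, 10], p(x) = 7 - 369/196·(x - 8) - 183/98·(x - 8)² + 807/784·(x - 8)³.
With (x - 8) = 2/3: p(26/3) = 2302/441.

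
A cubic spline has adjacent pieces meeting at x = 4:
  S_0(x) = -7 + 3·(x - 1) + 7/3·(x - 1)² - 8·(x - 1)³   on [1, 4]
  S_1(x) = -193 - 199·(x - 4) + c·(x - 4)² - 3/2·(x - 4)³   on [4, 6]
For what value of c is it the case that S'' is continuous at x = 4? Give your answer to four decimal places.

-69.6667

S_0''(x) = 14/3 - 48·(x - 1), so S_0''(4) = -418/3. On the right, S_1''(4) = 2c, so c = -209/3.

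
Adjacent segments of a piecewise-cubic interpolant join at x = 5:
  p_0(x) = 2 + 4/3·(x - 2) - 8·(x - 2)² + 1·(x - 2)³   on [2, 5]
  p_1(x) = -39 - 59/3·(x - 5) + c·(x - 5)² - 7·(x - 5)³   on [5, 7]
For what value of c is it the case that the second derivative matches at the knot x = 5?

p_0''(x) = -16 + 6·(x - 2), so p_0''(5) = 2. On the right, p_1''(5) = 2c, so c = 1.

1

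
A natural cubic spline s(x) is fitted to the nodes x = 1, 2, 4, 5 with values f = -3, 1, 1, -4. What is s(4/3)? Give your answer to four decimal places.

-1.5370

With m_i denoting the second derivative at x_i, h_i = 1, 2, 1, and Δ_i = (y_(i+1) − y_i)/h_i = 4, 0, -5:
  1·m_0 + 6·m_1 + 2·m_2 = 6(Δ_1 - Δ_0) = -24
  2·m_1 + 6·m_2 + 1·m_3 = 6(Δ_2 - Δ_1) = -30
Natural end conditions: m_0 = m_3 = 0.
Solving: m_0 = 0, m_1 = -21/8, m_2 = -33/8, m_3 = 0.
On [1, 2], s(x) = -3 + 71/16·(x - 1) + 0·(x - 1)² - 7/16·(x - 1)³.
With (x - 1) = 1/3: s(4/3) = -83/54.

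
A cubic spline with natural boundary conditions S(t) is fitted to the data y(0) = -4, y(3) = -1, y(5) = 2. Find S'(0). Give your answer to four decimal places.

0.8500

With M_i denoting the second derivative at x_i, h_i = 3, 2, and Δ_i = (y_(i+1) − y_i)/h_i = 1, 3/2:
  3·M_0 + 10·M_1 + 2·M_2 = 6(Δ_1 - Δ_0) = 3
Natural end conditions: M_0 = M_2 = 0.
Forward elimination and back-substitution give M_0 = 0, M_1 = 3/10, M_2 = 0.
On [0, 3], S'(t) = b_0 + 2c_0·t + 3d_0·t² with b_0 = Δ_0 - h_0(2M_0 + M_1)/6 = 17/20, c_0 = M_0/2 = 0, d_0 = (M_1 - M_0)/(6h_0) = 1/60. So S'(0) = 17/20.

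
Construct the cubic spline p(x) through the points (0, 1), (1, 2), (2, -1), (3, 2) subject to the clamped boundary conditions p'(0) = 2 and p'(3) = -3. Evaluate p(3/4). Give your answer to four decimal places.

2.2656

Write M_i for p''(x_i). With h_i = 1, 1, 1 and divided differences Δ_i = 1, -3, 3, the continuity of p' gives the tridiagonal system
  1·M_0 + 4·M_1 + 1·M_2 = 6(Δ_1 - Δ_0) = -24
  1·M_1 + 4·M_2 + 1·M_3 = 6(Δ_2 - Δ_1) = 36
Clamped end conditions give two more equations: 2h_0·M_0 + h_0·M_1 = 6(Δ_0 - p'(0)) = -6 and h_2·M_2 + 2h_2·M_3 = 6(p'(3) - Δ_2) = -36.
Hence M_0 = 8/3, M_1 = -34/3, M_2 = 56/3, M_3 = -82/3.
On [0, 1], p(x) = 1 + 2·x + 4/3·x² - 7/3·x³.
With x = 3/4: p(3/4) = 145/64.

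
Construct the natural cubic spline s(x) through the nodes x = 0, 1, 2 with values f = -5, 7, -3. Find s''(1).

-33

Let M_i = s''(x_i). Step sizes h_i = 1, 1; slopes of the chords Δ_i = (y_(i+1) - y_i)/h_i = 12, -10.
  1·M_0 + 4·M_1 + 1·M_2 = 6(Δ_1 - Δ_0) = -132
Natural end conditions: M_0 = M_2 = 0.
Forward elimination and back-substitution give M_0 = 0, M_1 = -33, M_2 = 0.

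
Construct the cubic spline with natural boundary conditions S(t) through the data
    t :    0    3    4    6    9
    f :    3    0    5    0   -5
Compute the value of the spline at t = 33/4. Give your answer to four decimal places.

Let m_i = S''(x_i). Step sizes h_i = 3, 1, 2, 3; slopes of the chords Δ_i = (y_(i+1) - y_i)/h_i = -1, 5, -5/2, -5/3.
  3·m_0 + 8·m_1 + 1·m_2 = 6(Δ_1 - Δ_0) = 36
  1·m_1 + 6·m_2 + 2·m_3 = 6(Δ_2 - Δ_1) = -45
  2·m_2 + 10·m_3 + 3·m_4 = 6(Δ_3 - Δ_2) = 5
Natural end conditions: m_0 = m_4 = 0.
Solving: m_0 = 0, m_1 = 1238/219, m_2 = -2020/219, m_3 = 1027/438, m_4 = 0.
On [6, 9], S(t) = 0 - 1757/438·(t - 6) + 1027/876·(t - 6)² - 1027/7884·(t - 6)³.
With (t - 6) = 9/4: S(33/4) = -85485/18688.

-4.5743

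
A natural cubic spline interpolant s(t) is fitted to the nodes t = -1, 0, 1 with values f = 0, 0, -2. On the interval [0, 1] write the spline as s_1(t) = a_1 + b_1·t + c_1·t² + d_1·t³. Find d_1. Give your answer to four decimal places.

0.5000

With M_i denoting the second derivative at x_i, h_i = 1, 1, and Δ_i = (y_(i+1) − y_i)/h_i = 0, -2:
  1·M_0 + 4·M_1 + 1·M_2 = 6(Δ_1 - Δ_0) = -12
Natural end conditions: M_0 = M_2 = 0.
Solving: M_0 = 0, M_1 = -3, M_2 = 0.
On [0, 1], with s_1(t) = a_1 + b_1·t + c_1·t² + d_1·t³: c_1 = M_1/2 = -3/2, d_1 = (M_2 - M_1)/(6h_1) = 1/2, b_1 = Δ_1 - h_1(2M_1 + M_2)/6 = -1.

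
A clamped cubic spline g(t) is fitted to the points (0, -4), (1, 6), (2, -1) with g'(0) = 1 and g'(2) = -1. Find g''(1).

-49

Write σ_i for g''(x_i). With h_i = 1, 1 and divided differences Δ_i = 10, -7, the continuity of g' gives the tridiagonal system
  1·σ_0 + 4·σ_1 + 1·σ_2 = 6(Δ_1 - Δ_0) = -102
Clamped end conditions give two more equations: 2h_0·σ_0 + h_0·σ_1 = 6(Δ_0 - g'(0)) = 54 and h_1·σ_1 + 2h_1·σ_2 = 6(g'(2) - Δ_1) = 36.
Hence σ_0 = 103/2, σ_1 = -49, σ_2 = 85/2.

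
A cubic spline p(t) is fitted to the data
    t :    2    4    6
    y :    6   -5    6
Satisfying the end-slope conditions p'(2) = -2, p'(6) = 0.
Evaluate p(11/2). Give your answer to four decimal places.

Put M_i = p'' at the i-th knot. Here h = (2, 2) and Δ = (-11/2, 11/2), so the interior equations h_(i-1)·M_(i-1) + 2(h_(i-1)+h_i)·M_i + h_i·M_(i+1) = 6(Δ_i − Δ_(i-1)) read
  2·M_0 + 8·M_1 + 2·M_2 = 6(Δ_1 - Δ_0) = 66
Clamped end conditions give two more equations: 2h_0·M_0 + h_0·M_1 = 6(Δ_0 - p'(2)) = -21 and h_1·M_1 + 2h_1·M_2 = 6(p'(6) - Δ_1) = -33.
Solving: M_0 = -13, M_1 = 31/2, M_2 = -16.
On [4, 6], p(t) = -5 + 1/2·(t - 4) + 31/4·(t - 4)² - 21/8·(t - 4)³.
With (t - 4) = 3/2: p(11/2) = 277/64.

4.3281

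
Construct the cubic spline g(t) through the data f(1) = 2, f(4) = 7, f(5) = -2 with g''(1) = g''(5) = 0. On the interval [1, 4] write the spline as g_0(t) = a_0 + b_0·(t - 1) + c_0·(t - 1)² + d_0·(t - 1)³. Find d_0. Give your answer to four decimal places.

With m_i denoting the second derivative at x_i, h_i = 3, 1, and Δ_i = (y_(i+1) − y_i)/h_i = 5/3, -9:
  3·m_0 + 8·m_1 + 1·m_2 = 6(Δ_1 - Δ_0) = -64
Natural end conditions: m_0 = m_2 = 0.
Solving: m_0 = 0, m_1 = -8, m_2 = 0.
On [1, 4], with g_0(t) = a_0 + b_0·(t - 1) + c_0·(t - 1)² + d_0·(t - 1)³: c_0 = m_0/2 = 0, d_0 = (m_1 - m_0)/(6h_0) = -4/9, b_0 = Δ_0 - h_0(2m_0 + m_1)/6 = 17/3.

-0.4444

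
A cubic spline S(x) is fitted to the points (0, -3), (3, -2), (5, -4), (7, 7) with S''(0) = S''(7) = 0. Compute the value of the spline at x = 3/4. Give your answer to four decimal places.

-2.0931

Let σ_i = S''(x_i). Step sizes h_i = 3, 2, 2; slopes of the chords Δ_i = (y_(i+1) - y_i)/h_i = 1/3, -1, 11/2.
  3·σ_0 + 10·σ_1 + 2·σ_2 = 6(Δ_1 - Δ_0) = -8
  2·σ_1 + 8·σ_2 + 2·σ_3 = 6(Δ_2 - Δ_1) = 39
Natural end conditions: σ_0 = σ_3 = 0.
Forward elimination and back-substitution give σ_0 = 0, σ_1 = -71/38, σ_2 = 203/38, σ_3 = 0.
On [0, 3], S(x) = -3 + 289/228·x + 0·x² - 71/684·x³.
With x = 3/4: S(3/4) = -10181/4864.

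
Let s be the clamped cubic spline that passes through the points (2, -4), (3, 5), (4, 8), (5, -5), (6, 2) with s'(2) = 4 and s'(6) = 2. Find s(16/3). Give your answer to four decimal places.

-3.7249

With m_i denoting the second derivative at x_i, h_i = 1, 1, 1, 1, and Δ_i = (y_(i+1) − y_i)/h_i = 9, 3, -13, 7:
  1·m_0 + 4·m_1 + 1·m_2 = 6(Δ_1 - Δ_0) = -36
  1·m_1 + 4·m_2 + 1·m_3 = 6(Δ_2 - Δ_1) = -96
  1·m_2 + 4·m_3 + 1·m_4 = 6(Δ_3 - Δ_2) = 120
Clamped end conditions give two more equations: 2h_0·m_0 + h_0·m_1 = 6(Δ_0 - s'(2)) = 30 and h_3·m_3 + 2h_3·m_4 = 6(s'(6) - Δ_3) = -30.
Hence m_0 = 121/7, m_1 = -32/7, m_2 = -35, m_3 = 340/7, m_4 = -275/7.
On [5, 6], s(x) = -5 - 37/14·(x - 5) + 170/7·(x - 5)² - 205/14·(x - 5)³.
With (x - 5) = 1/3: s(16/3) = -704/189.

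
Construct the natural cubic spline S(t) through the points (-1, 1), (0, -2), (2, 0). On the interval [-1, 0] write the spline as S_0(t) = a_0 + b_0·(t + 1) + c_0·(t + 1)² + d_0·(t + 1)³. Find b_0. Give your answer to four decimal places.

-3.6667

Let M_i = S''(x_i). Step sizes h_i = 1, 2; slopes of the chords Δ_i = (y_(i+1) - y_i)/h_i = -3, 1.
  1·M_0 + 6·M_1 + 2·M_2 = 6(Δ_1 - Δ_0) = 24
Natural end conditions: M_0 = M_2 = 0.
Solving: M_0 = 0, M_1 = 4, M_2 = 0.
On [-1, 0], with S_0(t) = a_0 + b_0·(t + 1) + c_0·(t + 1)² + d_0·(t + 1)³: c_0 = M_0/2 = 0, d_0 = (M_1 - M_0)/(6h_0) = 2/3, b_0 = Δ_0 - h_0(2M_0 + M_1)/6 = -11/3.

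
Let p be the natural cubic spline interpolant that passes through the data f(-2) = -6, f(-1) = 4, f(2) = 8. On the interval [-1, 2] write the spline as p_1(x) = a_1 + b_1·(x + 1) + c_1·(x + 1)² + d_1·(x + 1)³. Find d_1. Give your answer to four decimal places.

0.3611

Write M_i for p''(x_i). With h_i = 1, 3 and divided differences Δ_i = 10, 4/3, the continuity of p' gives the tridiagonal system
  1·M_0 + 8·M_1 + 3·M_2 = 6(Δ_1 - Δ_0) = -52
Natural end conditions: M_0 = M_2 = 0.
Solving the tridiagonal system: M_0 = 0, M_1 = -13/2, M_2 = 0.
On [-1, 2], with p_1(x) = a_1 + b_1·(x + 1) + c_1·(x + 1)² + d_1·(x + 1)³: c_1 = M_1/2 = -13/4, d_1 = (M_2 - M_1)/(6h_1) = 13/36, b_1 = Δ_1 - h_1(2M_1 + M_2)/6 = 47/6.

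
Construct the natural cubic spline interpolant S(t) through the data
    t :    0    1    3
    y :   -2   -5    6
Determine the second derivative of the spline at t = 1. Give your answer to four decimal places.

Put m_i = S'' at the i-th knot. Here h = (1, 2) and Δ = (-3, 11/2), so the interior equations h_(i-1)·m_(i-1) + 2(h_(i-1)+h_i)·m_i + h_i·m_(i+1) = 6(Δ_i − Δ_(i-1)) read
  1·m_0 + 6·m_1 + 2·m_2 = 6(Δ_1 - Δ_0) = 51
Natural end conditions: m_0 = m_2 = 0.
Solving: m_0 = 0, m_1 = 17/2, m_2 = 0.

8.5000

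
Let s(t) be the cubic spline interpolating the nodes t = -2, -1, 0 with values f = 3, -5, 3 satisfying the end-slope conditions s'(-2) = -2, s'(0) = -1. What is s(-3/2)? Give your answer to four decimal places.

Put m_i = s'' at the i-th knot. Here h = (1, 1) and Δ = (-8, 8), so the interior equations h_(i-1)·m_(i-1) + 2(h_(i-1)+h_i)·m_i + h_i·m_(i+1) = 6(Δ_i − Δ_(i-1)) read
  1·m_0 + 4·m_1 + 1·m_2 = 6(Δ_1 - Δ_0) = 96
Clamped end conditions give two more equations: 2h_0·m_0 + h_0·m_1 = 6(Δ_0 - s'(-2)) = -36 and h_1·m_1 + 2h_1·m_2 = 6(s'(0) - Δ_1) = -54.
Solving: m_0 = -83/2, m_1 = 47, m_2 = -101/2.
On [-2, -1], s(t) = 3 - 2·(t + 2) - 83/4·(t + 2)² + 59/4·(t + 2)³.
With (t + 2) = 1/2: s(-3/2) = -43/32.

-1.3438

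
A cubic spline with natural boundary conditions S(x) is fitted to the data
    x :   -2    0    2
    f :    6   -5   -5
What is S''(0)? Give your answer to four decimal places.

Put M_i = S'' at the i-th knot. Here h = (2, 2) and Δ = (-11/2, 0), so the interior equations h_(i-1)·M_(i-1) + 2(h_(i-1)+h_i)·M_i + h_i·M_(i+1) = 6(Δ_i − Δ_(i-1)) read
  2·M_0 + 8·M_1 + 2·M_2 = 6(Δ_1 - Δ_0) = 33
Natural end conditions: M_0 = M_2 = 0.
Solving the tridiagonal system: M_0 = 0, M_1 = 33/8, M_2 = 0.

4.1250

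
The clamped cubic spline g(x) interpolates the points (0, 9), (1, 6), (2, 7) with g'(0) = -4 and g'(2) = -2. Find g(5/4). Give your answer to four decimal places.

With m_i denoting the second derivative at x_i, h_i = 1, 1, and Δ_i = (y_(i+1) − y_i)/h_i = -3, 1:
  1·m_0 + 4·m_1 + 1·m_2 = 6(Δ_1 - Δ_0) = 24
Clamped end conditions give two more equations: 2h_0·m_0 + h_0·m_1 = 6(Δ_0 - g'(0)) = 6 and h_1·m_1 + 2h_1·m_2 = 6(g'(2) - Δ_1) = -18.
Solving: m_0 = -2, m_1 = 10, m_2 = -14.
On [1, 2], g(x) = 6 + 0·(x - 1) + 5·(x - 1)² - 4·(x - 1)³.
With (x - 1) = 1/4: g(5/4) = 25/4.

6.2500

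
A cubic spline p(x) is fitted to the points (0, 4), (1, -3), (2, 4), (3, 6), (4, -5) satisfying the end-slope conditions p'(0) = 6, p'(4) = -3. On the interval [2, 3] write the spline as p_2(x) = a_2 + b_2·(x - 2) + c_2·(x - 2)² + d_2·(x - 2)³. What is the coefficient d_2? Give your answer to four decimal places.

Write M_i for p''(x_i). With h_i = 1, 1, 1, 1 and divided differences Δ_i = -7, 7, 2, -11, the continuity of p' gives the tridiagonal system
  1·M_0 + 4·M_1 + 1·M_2 = 6(Δ_1 - Δ_0) = 84
  1·M_1 + 4·M_2 + 1·M_3 = 6(Δ_2 - Δ_1) = -30
  1·M_2 + 4·M_3 + 1·M_4 = 6(Δ_3 - Δ_2) = -78
Clamped end conditions give two more equations: 2h_0·M_0 + h_0·M_1 = 6(Δ_0 - p'(0)) = -78 and h_3·M_3 + 2h_3·M_4 = 6(p'(4) - Δ_3) = 48.
Solving: M_0 = -813/14, M_1 = 267/7, M_2 = -21/2, M_3 = -183/7, M_4 = 519/14.
On [2, 3], with p_2(x) = a_2 + b_2·(x - 2) + c_2·(x - 2)² + d_2·(x - 2)³: c_2 = M_2/2 = -21/4, d_2 = (M_3 - M_2)/(6h_2) = -73/28, b_2 = Δ_2 - h_2(2M_2 + M_3)/6 = 69/7.

-2.6071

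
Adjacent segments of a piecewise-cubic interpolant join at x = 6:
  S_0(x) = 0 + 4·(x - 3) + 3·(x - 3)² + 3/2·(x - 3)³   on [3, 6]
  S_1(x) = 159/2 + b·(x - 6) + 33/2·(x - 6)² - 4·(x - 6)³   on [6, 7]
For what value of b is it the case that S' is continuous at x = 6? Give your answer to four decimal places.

S_0'(x) = 4 + 6·(x - 3) + 9/2·(x - 3)², so S_0'(6) = 125/2. On the right, S_1'(6) = b, so b = 125/2.

62.5000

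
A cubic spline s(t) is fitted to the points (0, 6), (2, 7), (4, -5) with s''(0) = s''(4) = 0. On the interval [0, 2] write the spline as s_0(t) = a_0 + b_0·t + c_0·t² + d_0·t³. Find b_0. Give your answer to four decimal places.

2.1250

With m_i denoting the second derivative at x_i, h_i = 2, 2, and Δ_i = (y_(i+1) − y_i)/h_i = 1/2, -6:
  2·m_0 + 8·m_1 + 2·m_2 = 6(Δ_1 - Δ_0) = -39
Natural end conditions: m_0 = m_2 = 0.
Solving the tridiagonal system: m_0 = 0, m_1 = -39/8, m_2 = 0.
On [0, 2], with s_0(t) = a_0 + b_0·t + c_0·t² + d_0·t³: c_0 = m_0/2 = 0, d_0 = (m_1 - m_0)/(6h_0) = -13/32, b_0 = Δ_0 - h_0(2m_0 + m_1)/6 = 17/8.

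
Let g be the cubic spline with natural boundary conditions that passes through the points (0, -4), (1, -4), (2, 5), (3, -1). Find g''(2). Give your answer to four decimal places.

Let σ_i = g''(x_i). Step sizes h_i = 1, 1, 1; slopes of the chords Δ_i = (y_(i+1) - y_i)/h_i = 0, 9, -6.
  1·σ_0 + 4·σ_1 + 1·σ_2 = 6(Δ_1 - Δ_0) = 54
  1·σ_1 + 4·σ_2 + 1·σ_3 = 6(Δ_2 - Δ_1) = -90
Natural end conditions: σ_0 = σ_3 = 0.
Solving the tridiagonal system: σ_0 = 0, σ_1 = 102/5, σ_2 = -138/5, σ_3 = 0.

-27.6000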